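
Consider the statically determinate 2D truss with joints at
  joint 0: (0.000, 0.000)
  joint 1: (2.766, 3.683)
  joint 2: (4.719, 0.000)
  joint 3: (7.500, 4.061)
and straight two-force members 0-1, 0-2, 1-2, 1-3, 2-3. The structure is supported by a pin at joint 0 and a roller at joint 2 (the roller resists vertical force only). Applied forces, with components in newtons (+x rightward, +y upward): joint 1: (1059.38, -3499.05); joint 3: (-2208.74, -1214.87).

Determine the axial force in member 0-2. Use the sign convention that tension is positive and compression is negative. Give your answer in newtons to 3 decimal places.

207.070

N=4 nodes, M=5 members, R=3 reactions → 2N=8, M+R=8
member 0 (0-1): L=4.6060, (cx,cy)=(0.6005,0.7996)
member 1 (0-2): L=4.7190, (cx,cy)=(1.0000,0.0000)
member 2 (1-2): L=4.1688, (cx,cy)=(0.4685,-0.8835)
member 3 (1-3): L=4.7491, (cx,cy)=(0.9968,0.0796)
member 4 (2-3): L=4.9220, (cx,cy)=(0.5650,0.8251)
solve A·x = −loads:
  F[0-1] = -2258.7559 N (compression)
  F[0-2] = +207.0702 N (tension)
  F[1-2] = -2047.8518 N (compression)
  F[1-3] = -1461.0624 N (compression)
  F[2-3] = -1331.4831 N (compression)
  Rx@0 = +1149.3600 N
  Ry@0 = +1806.1216 N
  Ry@2 = +2907.7984 N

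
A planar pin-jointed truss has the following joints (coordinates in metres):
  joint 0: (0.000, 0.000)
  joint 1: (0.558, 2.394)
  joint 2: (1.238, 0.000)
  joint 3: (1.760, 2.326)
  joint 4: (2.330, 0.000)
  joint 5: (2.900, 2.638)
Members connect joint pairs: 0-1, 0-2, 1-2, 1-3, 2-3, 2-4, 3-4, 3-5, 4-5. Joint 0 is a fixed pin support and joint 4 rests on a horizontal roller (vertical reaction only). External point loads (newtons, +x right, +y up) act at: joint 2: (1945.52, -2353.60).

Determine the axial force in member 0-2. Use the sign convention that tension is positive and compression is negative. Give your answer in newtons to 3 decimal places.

2202.624

N=6 nodes, M=9 members, R=3 reactions → 2N=12, M+R=12
member 0 (0-1): L=2.4582, (cx,cy)=(0.2270,0.9739)
member 1 (0-2): L=1.2380, (cx,cy)=(1.0000,0.0000)
member 2 (1-2): L=2.4887, (cx,cy)=(0.2732,-0.9619)
member 3 (1-3): L=1.2039, (cx,cy)=(0.9984,-0.0565)
member 4 (2-3): L=2.3839, (cx,cy)=(0.2190,0.9757)
member 5 (2-4): L=1.0920, (cx,cy)=(1.0000,0.0000)
member 6 (3-4): L=2.3948, (cx,cy)=(0.2380,-0.9713)
member 7 (3-5): L=1.1819, (cx,cy)=(0.9645,0.2640)
member 8 (4-5): L=2.6989, (cx,cy)=(0.2112,0.9774)
solve A·x = −loads:
  F[0-1] = -1132.6276 N (compression)
  F[0-2] = +2202.6244 N (tension)
  F[1-2] = +1180.7899 N (tension)
  F[1-3] = -580.6643 N (compression)
  F[2-3] = +1248.0309 N (tension)
  F[2-4] = +306.4520 N (tension)
  F[3-4] = -1287.5409 N (compression)
  F[3-5] = -0.0000 N (compression)
  F[4-5] = -0.0000 N (compression)
  Rx@0 = -1945.5200 N
  Ry@0 = +1103.0606 N
  Ry@4 = +1250.5394 N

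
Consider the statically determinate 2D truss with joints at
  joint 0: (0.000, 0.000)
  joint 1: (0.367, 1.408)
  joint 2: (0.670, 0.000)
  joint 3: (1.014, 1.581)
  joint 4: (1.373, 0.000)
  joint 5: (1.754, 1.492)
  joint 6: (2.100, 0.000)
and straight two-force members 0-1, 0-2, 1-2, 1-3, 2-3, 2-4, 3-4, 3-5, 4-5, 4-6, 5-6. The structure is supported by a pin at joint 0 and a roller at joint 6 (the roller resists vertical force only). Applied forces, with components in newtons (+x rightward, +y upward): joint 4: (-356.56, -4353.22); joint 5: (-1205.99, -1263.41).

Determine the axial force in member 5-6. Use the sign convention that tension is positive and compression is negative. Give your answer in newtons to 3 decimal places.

N=7 nodes, M=11 members, R=3 reactions → 2N=14, M+R=14
member 0 (0-1): L=1.4550, (cx,cy)=(0.2522,0.9677)
member 1 (0-2): L=0.6700, (cx,cy)=(1.0000,0.0000)
member 2 (1-2): L=1.4402, (cx,cy)=(0.2104,-0.9776)
member 3 (1-3): L=0.6697, (cx,cy)=(0.9661,0.2583)
member 4 (2-3): L=1.6180, (cx,cy)=(0.2126,0.9771)
member 5 (2-4): L=0.7030, (cx,cy)=(1.0000,0.0000)
member 6 (3-4): L=1.6212, (cx,cy)=(0.2214,-0.9752)
member 7 (3-5): L=0.7453, (cx,cy)=(0.9928,-0.1194)
member 8 (4-5): L=1.5399, (cx,cy)=(0.2474,0.9689)
member 9 (4-6): L=0.7270, (cx,cy)=(1.0000,0.0000)
member 10 (5-6): L=1.5316, (cx,cy)=(0.2259,-0.9741)
solve A·x = −loads:
  F[0-1] = -2657.9689 N (compression)
  F[0-2] = -892.1410 N (compression)
  F[1-2] = +2314.3783 N (tension)
  F[1-3] = -1197.9714 N (compression)
  F[2-3] = -2315.5196 N (compression)
  F[2-4] = +87.0647 N (tension)
  F[3-4] = +2920.7228 N (tension)
  F[3-5] = -2312.9121 N (compression)
  F[4-5] = +1553.2990 N (tension)
  F[4-6] = +706.0528 N (tension)
  F[5-6] = -3125.3937 N (compression)
  Rx@0 = +1562.5500 N
  Ry@0 = +2572.0323 N
  Ry@6 = +3044.5977 N

-3125.394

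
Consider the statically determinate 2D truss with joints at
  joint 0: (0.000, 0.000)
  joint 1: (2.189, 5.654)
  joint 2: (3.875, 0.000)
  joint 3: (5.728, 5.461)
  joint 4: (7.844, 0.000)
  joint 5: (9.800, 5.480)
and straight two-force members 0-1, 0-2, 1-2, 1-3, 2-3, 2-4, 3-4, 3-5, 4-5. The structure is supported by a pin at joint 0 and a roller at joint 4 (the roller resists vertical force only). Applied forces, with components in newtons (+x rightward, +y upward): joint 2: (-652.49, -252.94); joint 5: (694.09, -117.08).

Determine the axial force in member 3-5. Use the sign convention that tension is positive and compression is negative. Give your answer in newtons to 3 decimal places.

737.116

N=6 nodes, M=9 members, R=3 reactions → 2N=12, M+R=12
member 0 (0-1): L=6.0630, (cx,cy)=(0.3610,0.9325)
member 1 (0-2): L=3.8750, (cx,cy)=(1.0000,0.0000)
member 2 (1-2): L=5.9000, (cx,cy)=(0.2858,-0.9583)
member 3 (1-3): L=3.5443, (cx,cy)=(0.9985,-0.0545)
member 4 (2-3): L=5.7668, (cx,cy)=(0.3213,0.9470)
member 5 (2-4): L=3.9690, (cx,cy)=(1.0000,0.0000)
member 6 (3-4): L=5.8566, (cx,cy)=(0.3613,-0.9324)
member 7 (3-5): L=4.0720, (cx,cy)=(1.0000,0.0047)
member 8 (4-5): L=5.8186, (cx,cy)=(0.3362,0.9418)
solve A·x = −loads:
  F[0-1] = +414.0451 N (tension)
  F[0-2] = -107.8889 N (compression)
  F[1-2] = -418.2269 N (compression)
  F[1-3] = +269.4018 N (tension)
  F[2-3] = +690.3356 N (tension)
  F[2-4] = +203.2684 N (tension)
  F[3-4] = -681.6647 N (compression)
  F[3-5] = +737.1155 N (tension)
  F[4-5] = -127.9665 N (compression)
  Rx@0 = -41.6000 N
  Ry@0 = -386.1171 N
  Ry@4 = +756.1371 N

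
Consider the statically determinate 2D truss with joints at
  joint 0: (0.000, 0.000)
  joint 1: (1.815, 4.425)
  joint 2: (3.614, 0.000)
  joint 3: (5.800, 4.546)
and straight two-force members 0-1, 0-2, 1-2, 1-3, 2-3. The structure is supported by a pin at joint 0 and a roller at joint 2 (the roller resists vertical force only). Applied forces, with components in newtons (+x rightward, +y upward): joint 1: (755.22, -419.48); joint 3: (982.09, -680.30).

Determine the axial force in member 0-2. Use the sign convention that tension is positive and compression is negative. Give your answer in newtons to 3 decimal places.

768.189

N=4 nodes, M=5 members, R=3 reactions → 2N=8, M+R=8
member 0 (0-1): L=4.7828, (cx,cy)=(0.3795,0.9252)
member 1 (0-2): L=3.6140, (cx,cy)=(1.0000,0.0000)
member 2 (1-2): L=4.7767, (cx,cy)=(0.3766,-0.9264)
member 3 (1-3): L=3.9868, (cx,cy)=(0.9995,0.0303)
member 4 (2-3): L=5.0443, (cx,cy)=(0.4334,0.9012)
solve A·x = −loads:
  F[0-1] = +2553.7636 N (tension)
  F[0-2] = +768.1886 N (tension)
  F[1-2] = -2959.8072 N (compression)
  F[1-3] = +1329.2319 N (tension)
  F[2-3] = -799.6297 N (compression)
  Rx@0 = -1737.3100 N
  Ry@0 = -2362.7341 N
  Ry@2 = +3462.5141 N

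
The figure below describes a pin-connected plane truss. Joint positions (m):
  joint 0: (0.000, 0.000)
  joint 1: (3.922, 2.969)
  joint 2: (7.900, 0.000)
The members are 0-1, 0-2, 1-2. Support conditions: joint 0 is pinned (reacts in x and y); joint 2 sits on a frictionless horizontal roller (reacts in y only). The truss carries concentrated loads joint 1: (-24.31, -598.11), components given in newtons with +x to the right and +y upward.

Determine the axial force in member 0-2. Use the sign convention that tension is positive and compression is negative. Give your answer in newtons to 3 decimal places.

385.606

N=3 nodes, M=3 members, R=3 reactions → 2N=6, M+R=6
member 0 (0-1): L=4.9190, (cx,cy)=(0.7973,0.6036)
member 1 (0-2): L=7.9000, (cx,cy)=(1.0000,0.0000)
member 2 (1-2): L=4.9638, (cx,cy)=(0.8014,-0.5981)
solve A·x = −loads:
  F[0-1] = -514.1245 N (compression)
  F[0-2] = +385.6059 N (tension)
  F[1-2] = -481.1653 N (compression)
  Rx@0 = +24.3100 N
  Ry@0 = +310.3111 N
  Ry@2 = +287.7989 N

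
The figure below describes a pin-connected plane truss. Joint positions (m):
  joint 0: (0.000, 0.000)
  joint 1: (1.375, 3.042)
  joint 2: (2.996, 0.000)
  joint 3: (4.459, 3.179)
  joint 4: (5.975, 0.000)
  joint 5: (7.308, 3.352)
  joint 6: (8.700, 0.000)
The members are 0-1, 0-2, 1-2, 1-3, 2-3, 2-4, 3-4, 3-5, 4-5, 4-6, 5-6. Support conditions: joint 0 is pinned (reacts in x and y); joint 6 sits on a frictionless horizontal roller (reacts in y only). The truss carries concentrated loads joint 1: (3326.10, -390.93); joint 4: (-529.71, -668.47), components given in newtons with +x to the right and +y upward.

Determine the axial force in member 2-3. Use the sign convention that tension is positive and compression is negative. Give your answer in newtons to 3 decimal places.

N=7 nodes, M=11 members, R=3 reactions → 2N=14, M+R=14
member 0 (0-1): L=3.3383, (cx,cy)=(0.4119,0.9112)
member 1 (0-2): L=2.9960, (cx,cy)=(1.0000,0.0000)
member 2 (1-2): L=3.4469, (cx,cy)=(0.4703,-0.8825)
member 3 (1-3): L=3.0870, (cx,cy)=(0.9990,0.0444)
member 4 (2-3): L=3.4995, (cx,cy)=(0.4181,0.9084)
member 5 (2-4): L=2.9790, (cx,cy)=(1.0000,0.0000)
member 6 (3-4): L=3.5220, (cx,cy)=(0.4304,-0.9026)
member 7 (3-5): L=2.8542, (cx,cy)=(0.9982,0.0606)
member 8 (4-5): L=3.6073, (cx,cy)=(0.3695,0.9292)
member 9 (4-6): L=2.7250, (cx,cy)=(1.0000,0.0000)
member 10 (5-6): L=3.6295, (cx,cy)=(0.3835,-0.9235)
solve A·x = −loads:
  F[0-1] = +685.2951 N (tension)
  F[0-2] = +2514.1281 N (tension)
  F[1-2] = -1273.6286 N (compression)
  F[1-3] = -2447.2974 N (compression)
  F[2-3] = +1237.3198 N (tension)
  F[2-4] = +1397.9008 N (tension)
  F[3-4] = -1219.3144 N (compression)
  F[3-5] = -1405.3523 N (compression)
  F[4-5] = +1903.7962 N (tension)
  F[4-6] = +699.2665 N (tension)
  F[5-6] = -1823.2877 N (compression)
  Rx@0 = -2796.3900 N
  Ry@0 = -624.4659 N
  Ry@6 = +1683.8659 N

1237.320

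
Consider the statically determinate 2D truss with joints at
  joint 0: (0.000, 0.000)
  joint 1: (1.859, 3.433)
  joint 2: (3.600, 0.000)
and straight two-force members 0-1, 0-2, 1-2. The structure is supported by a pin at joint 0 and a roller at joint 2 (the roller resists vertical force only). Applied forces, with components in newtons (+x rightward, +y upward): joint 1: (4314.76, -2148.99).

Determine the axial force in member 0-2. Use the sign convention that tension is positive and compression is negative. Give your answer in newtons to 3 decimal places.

N=3 nodes, M=3 members, R=3 reactions → 2N=6, M+R=6
member 0 (0-1): L=3.9040, (cx,cy)=(0.4762,0.8794)
member 1 (0-2): L=3.6000, (cx,cy)=(1.0000,0.0000)
member 2 (1-2): L=3.8492, (cx,cy)=(0.4523,-0.8919)
solve A·x = −loads:
  F[0-1] = +3497.2734 N (tension)
  F[0-2] = +2649.4428 N (tension)
  F[1-2] = -5857.7335 N (compression)
  Rx@0 = -4314.7600 N
  Ry@0 = -3075.3276 N
  Ry@2 = +5224.3176 N

2649.443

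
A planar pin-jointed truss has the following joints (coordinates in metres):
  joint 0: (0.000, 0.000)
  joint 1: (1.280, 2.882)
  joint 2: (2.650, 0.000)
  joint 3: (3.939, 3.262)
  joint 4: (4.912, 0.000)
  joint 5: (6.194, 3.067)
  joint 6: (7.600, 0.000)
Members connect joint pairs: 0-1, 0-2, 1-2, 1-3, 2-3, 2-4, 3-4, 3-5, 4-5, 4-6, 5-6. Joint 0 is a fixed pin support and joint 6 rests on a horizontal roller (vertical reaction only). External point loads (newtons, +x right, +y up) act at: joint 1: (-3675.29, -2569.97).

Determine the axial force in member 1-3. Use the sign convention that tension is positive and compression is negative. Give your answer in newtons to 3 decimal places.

N=7 nodes, M=11 members, R=3 reactions → 2N=14, M+R=14
member 0 (0-1): L=3.1535, (cx,cy)=(0.4059,0.9139)
member 1 (0-2): L=2.6500, (cx,cy)=(1.0000,0.0000)
member 2 (1-2): L=3.1911, (cx,cy)=(0.4293,-0.9031)
member 3 (1-3): L=2.6860, (cx,cy)=(0.9899,0.1415)
member 4 (2-3): L=3.5074, (cx,cy)=(0.3675,0.9300)
member 5 (2-4): L=2.2620, (cx,cy)=(1.0000,0.0000)
member 6 (3-4): L=3.4040, (cx,cy)=(0.2858,-0.9583)
member 7 (3-5): L=2.2634, (cx,cy)=(0.9963,-0.0862)
member 8 (4-5): L=3.3242, (cx,cy)=(0.3857,0.9226)
member 9 (4-6): L=2.6880, (cx,cy)=(1.0000,0.0000)
member 10 (5-6): L=3.3739, (cx,cy)=(0.4167,-0.9090)
solve A·x = −loads:
  F[0-1] = -3863.4197 N (compression)
  F[0-2] = -2107.1161 N (compression)
  F[1-2] = +1308.4444 N (tension)
  F[1-3] = +1561.0690 N (tension)
  F[2-3] = -1270.6383 N (compression)
  F[2-4] = -1078.4031 N (compression)
  F[3-4] = +929.3640 N (tension)
  F[3-5] = +815.7885 N (tension)
  F[4-5] = -965.2614 N (compression)
  F[4-6] = -440.4909 N (compression)
  F[5-6] = +1057.0272 N (tension)
  Rx@0 = +3675.2900 N
  Ry@0 = +3530.8416 N
  Ry@6 = -960.8716 N

1561.069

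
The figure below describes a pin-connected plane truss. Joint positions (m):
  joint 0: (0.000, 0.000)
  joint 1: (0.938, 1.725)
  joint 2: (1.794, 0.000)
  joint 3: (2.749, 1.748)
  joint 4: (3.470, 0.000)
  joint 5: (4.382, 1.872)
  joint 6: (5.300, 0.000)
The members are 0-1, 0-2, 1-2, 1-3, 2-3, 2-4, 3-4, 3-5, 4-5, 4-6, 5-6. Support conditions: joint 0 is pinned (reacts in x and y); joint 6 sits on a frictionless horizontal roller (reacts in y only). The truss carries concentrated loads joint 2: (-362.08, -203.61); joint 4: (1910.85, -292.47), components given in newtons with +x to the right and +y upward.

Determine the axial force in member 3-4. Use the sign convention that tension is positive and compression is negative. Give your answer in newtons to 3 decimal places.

N=7 nodes, M=11 members, R=3 reactions → 2N=14, M+R=14
member 0 (0-1): L=1.9635, (cx,cy)=(0.4777,0.8785)
member 1 (0-2): L=1.7940, (cx,cy)=(1.0000,0.0000)
member 2 (1-2): L=1.9257, (cx,cy)=(0.4445,-0.8958)
member 3 (1-3): L=1.8111, (cx,cy)=(0.9999,0.0127)
member 4 (2-3): L=1.9919, (cx,cy)=(0.4794,0.8776)
member 5 (2-4): L=1.6760, (cx,cy)=(1.0000,0.0000)
member 6 (3-4): L=1.8909, (cx,cy)=(0.3813,-0.9244)
member 7 (3-5): L=1.6377, (cx,cy)=(0.9971,0.0757)
member 8 (4-5): L=2.0823, (cx,cy)=(0.4380,0.8990)
member 9 (4-6): L=1.8300, (cx,cy)=(1.0000,0.0000)
member 10 (5-6): L=2.0850, (cx,cy)=(0.4403,-0.8979)
solve A·x = −loads:
  F[0-1] = -268.2642 N (compression)
  F[0-2] = +1676.9225 N (tension)
  F[1-2] = +259.6433 N (tension)
  F[1-3] = -243.5865 N (compression)
  F[2-3] = -33.0134 N (compression)
  F[2-4] = +2170.2451 N (tension)
  F[3-4] = +12.9725 N (tension)
  F[3-5] = -265.1026 N (compression)
  F[4-5] = +311.9920 N (tension)
  F[4-6] = +127.6987 N (tension)
  F[5-6] = -290.0307 N (compression)
  Rx@0 = -1548.7700 N
  Ry@0 = +235.6749 N
  Ry@6 = +260.4051 N

12.972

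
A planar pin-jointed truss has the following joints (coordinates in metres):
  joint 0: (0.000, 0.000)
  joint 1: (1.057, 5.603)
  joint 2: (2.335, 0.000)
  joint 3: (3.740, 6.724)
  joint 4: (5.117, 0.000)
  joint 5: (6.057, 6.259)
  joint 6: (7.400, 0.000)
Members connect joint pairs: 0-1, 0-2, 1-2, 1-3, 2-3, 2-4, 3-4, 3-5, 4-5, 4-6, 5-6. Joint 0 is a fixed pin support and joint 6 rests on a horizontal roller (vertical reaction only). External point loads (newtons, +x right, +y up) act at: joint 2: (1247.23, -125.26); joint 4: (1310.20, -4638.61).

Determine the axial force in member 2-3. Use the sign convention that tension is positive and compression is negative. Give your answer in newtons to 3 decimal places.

-1175.267

N=7 nodes, M=11 members, R=3 reactions → 2N=14, M+R=14
member 0 (0-1): L=5.7018, (cx,cy)=(0.1854,0.9827)
member 1 (0-2): L=2.3350, (cx,cy)=(1.0000,0.0000)
member 2 (1-2): L=5.7469, (cx,cy)=(0.2224,-0.9750)
member 3 (1-3): L=2.9078, (cx,cy)=(0.9227,0.3855)
member 4 (2-3): L=6.8692, (cx,cy)=(0.2045,0.9789)
member 5 (2-4): L=2.7820, (cx,cy)=(1.0000,0.0000)
member 6 (3-4): L=6.8635, (cx,cy)=(0.2006,-0.9797)
member 7 (3-5): L=2.3632, (cx,cy)=(0.9805,-0.1968)
member 8 (4-5): L=6.3292, (cx,cy)=(0.1485,0.9889)
member 9 (4-6): L=2.2830, (cx,cy)=(1.0000,0.0000)
member 10 (5-6): L=6.4015, (cx,cy)=(0.2098,-0.9777)
solve A·x = −loads:
  F[0-1] = -1543.5637 N (compression)
  F[0-2] = +2843.5745 N (tension)
  F[1-2] = +1308.4441 N (tension)
  F[1-3] = -625.4656 N (compression)
  F[2-3] = -1175.2667 N (compression)
  F[2-4] = +2127.7009 N (tension)
  F[3-4] = +1655.9575 N (tension)
  F[3-5] = -1172.6526 N (compression)
  F[4-5] = +3050.1484 N (tension)
  F[4-6] = +696.7251 N (tension)
  F[5-6] = -3320.9681 N (compression)
  Rx@0 = -2557.4300 N
  Ry@0 = +1516.8093 N
  Ry@6 = +3247.0607 N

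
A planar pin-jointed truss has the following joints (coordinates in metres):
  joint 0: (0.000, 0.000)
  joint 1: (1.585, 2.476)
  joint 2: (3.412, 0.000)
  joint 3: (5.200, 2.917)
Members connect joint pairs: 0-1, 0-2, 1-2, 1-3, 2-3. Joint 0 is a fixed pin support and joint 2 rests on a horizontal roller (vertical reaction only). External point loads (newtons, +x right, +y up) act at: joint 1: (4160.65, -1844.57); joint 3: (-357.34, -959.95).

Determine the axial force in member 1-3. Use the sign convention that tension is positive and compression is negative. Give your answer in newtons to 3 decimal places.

251.596

N=4 nodes, M=5 members, R=3 reactions → 2N=8, M+R=8
member 0 (0-1): L=2.9399, (cx,cy)=(0.5391,0.8422)
member 1 (0-2): L=3.4120, (cx,cy)=(1.0000,0.0000)
member 2 (1-2): L=3.0771, (cx,cy)=(0.5937,-0.8047)
member 3 (1-3): L=3.6418, (cx,cy)=(0.9926,0.1211)
member 4 (2-3): L=3.4214, (cx,cy)=(0.5226,0.8526)
solve A·x = −loads:
  F[0-1] = +2646.7369 N (tension)
  F[0-2] = +2376.3468 N (tension)
  F[1-2] = -5024.7930 N (compression)
  F[1-3] = +251.5959 N (tension)
  F[2-3] = -1161.6698 N (compression)
  Rx@0 = -3803.3100 N
  Ry@0 = -2229.1236 N
  Ry@2 = +5033.6436 N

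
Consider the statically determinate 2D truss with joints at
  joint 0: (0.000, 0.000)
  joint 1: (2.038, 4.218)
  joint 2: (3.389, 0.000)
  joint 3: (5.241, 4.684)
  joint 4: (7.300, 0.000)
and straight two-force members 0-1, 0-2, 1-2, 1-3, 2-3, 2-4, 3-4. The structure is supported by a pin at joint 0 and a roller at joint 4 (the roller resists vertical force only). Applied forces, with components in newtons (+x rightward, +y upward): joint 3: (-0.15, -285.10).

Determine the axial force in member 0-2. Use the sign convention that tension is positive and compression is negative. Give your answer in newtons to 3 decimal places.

N=5 nodes, M=7 members, R=3 reactions → 2N=10, M+R=10
member 0 (0-1): L=4.6845, (cx,cy)=(0.4350,0.9004)
member 1 (0-2): L=3.3890, (cx,cy)=(1.0000,0.0000)
member 2 (1-2): L=4.4291, (cx,cy)=(0.3050,-0.9523)
member 3 (1-3): L=3.2367, (cx,cy)=(0.9896,0.1440)
member 4 (2-3): L=5.0368, (cx,cy)=(0.3677,0.9299)
member 5 (2-4): L=3.9110, (cx,cy)=(1.0000,0.0000)
member 6 (3-4): L=5.1166, (cx,cy)=(0.4024,-0.9155)
solve A·x = −loads:
  F[0-1] = -89.4151 N (compression)
  F[0-2] = +38.7498 N (tension)
  F[1-2] = +75.0968 N (tension)
  F[1-3] = -62.4573 N (compression)
  F[2-3] = -76.9053 N (compression)
  F[2-4] = +89.9340 N (tension)
  F[3-4] = -223.4841 N (compression)
  Rx@0 = +0.1500 N
  Ry@0 = +80.5101 N
  Ry@4 = +204.5899 N

38.750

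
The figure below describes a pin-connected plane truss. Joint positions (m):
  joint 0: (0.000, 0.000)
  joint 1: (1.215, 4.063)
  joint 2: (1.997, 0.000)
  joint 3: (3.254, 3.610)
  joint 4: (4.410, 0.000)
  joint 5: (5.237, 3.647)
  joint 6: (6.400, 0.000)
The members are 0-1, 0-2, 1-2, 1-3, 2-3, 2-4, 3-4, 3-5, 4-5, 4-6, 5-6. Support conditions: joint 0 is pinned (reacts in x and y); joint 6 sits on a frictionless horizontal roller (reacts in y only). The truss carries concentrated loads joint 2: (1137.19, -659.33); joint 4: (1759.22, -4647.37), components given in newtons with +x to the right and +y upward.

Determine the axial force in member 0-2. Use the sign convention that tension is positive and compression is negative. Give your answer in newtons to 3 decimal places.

N=7 nodes, M=11 members, R=3 reactions → 2N=14, M+R=14
member 0 (0-1): L=4.2408, (cx,cy)=(0.2865,0.9581)
member 1 (0-2): L=1.9970, (cx,cy)=(1.0000,0.0000)
member 2 (1-2): L=4.1376, (cx,cy)=(0.1890,-0.9820)
member 3 (1-3): L=2.0887, (cx,cy)=(0.9762,-0.2169)
member 4 (2-3): L=3.8226, (cx,cy)=(0.3288,0.9444)
member 5 (2-4): L=2.4130, (cx,cy)=(1.0000,0.0000)
member 6 (3-4): L=3.7906, (cx,cy)=(0.3050,-0.9524)
member 7 (3-5): L=1.9833, (cx,cy)=(0.9998,0.0187)
member 8 (4-5): L=3.7396, (cx,cy)=(0.2211,0.9752)
member 9 (4-6): L=1.9900, (cx,cy)=(1.0000,0.0000)
member 10 (5-6): L=3.8279, (cx,cy)=(0.3038,-0.9527)
solve A·x = −loads:
  F[0-1] = -1981.7155 N (compression)
  F[0-2] = +3464.1795 N (tension)
  F[1-2] = +2154.0501 N (tension)
  F[1-3] = -998.6542 N (compression)
  F[2-3] = -1541.6322 N (compression)
  F[2-4] = +3241.0474 N (tension)
  F[3-4] = +1264.7119 N (tension)
  F[3-5] = -1867.8481 N (compression)
  F[4-5] = +3530.3143 N (tension)
  F[4-6] = +1086.8039 N (tension)
  F[5-6] = -3577.1518 N (compression)
  Rx@0 = -2896.4100 N
  Ry@0 = +1898.6400 N
  Ry@6 = +3408.0600 N

3464.180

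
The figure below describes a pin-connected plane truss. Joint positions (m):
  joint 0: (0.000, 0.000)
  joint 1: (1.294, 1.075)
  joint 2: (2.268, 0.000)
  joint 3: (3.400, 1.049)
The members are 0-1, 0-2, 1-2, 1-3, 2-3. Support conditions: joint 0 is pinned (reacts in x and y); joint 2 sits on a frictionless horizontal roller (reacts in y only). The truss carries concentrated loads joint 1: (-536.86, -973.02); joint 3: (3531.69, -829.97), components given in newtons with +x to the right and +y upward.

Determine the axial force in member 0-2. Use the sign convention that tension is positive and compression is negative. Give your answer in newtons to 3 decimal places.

1339.224

N=4 nodes, M=5 members, R=3 reactions → 2N=8, M+R=8
member 0 (0-1): L=1.6823, (cx,cy)=(0.7692,0.6390)
member 1 (0-2): L=2.2680, (cx,cy)=(1.0000,0.0000)
member 2 (1-2): L=1.4506, (cx,cy)=(0.6714,-0.7411)
member 3 (1-3): L=2.1062, (cx,cy)=(0.9999,-0.0123)
member 4 (2-3): L=1.5433, (cx,cy)=(0.7335,0.6797)
solve A·x = −loads:
  F[0-1] = +2152.3884 N (tension)
  F[0-2] = +1339.2239 N (tension)
  F[1-2] = -3241.7891 N (compression)
  F[1-3] = +4369.4550 N (tension)
  F[2-3] = -1141.7160 N (compression)
  Rx@0 = -2994.8300 N
  Ry@0 = -1375.4069 N
  Ry@2 = +3178.3969 N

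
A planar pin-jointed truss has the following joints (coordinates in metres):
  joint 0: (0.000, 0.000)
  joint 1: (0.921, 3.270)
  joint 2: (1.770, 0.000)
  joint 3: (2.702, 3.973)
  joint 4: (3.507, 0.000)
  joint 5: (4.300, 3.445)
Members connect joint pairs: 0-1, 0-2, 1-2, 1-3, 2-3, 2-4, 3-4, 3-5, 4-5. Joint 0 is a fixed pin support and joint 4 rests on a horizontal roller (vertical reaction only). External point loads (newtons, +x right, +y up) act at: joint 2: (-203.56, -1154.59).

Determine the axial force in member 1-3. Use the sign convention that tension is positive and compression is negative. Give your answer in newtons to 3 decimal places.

-301.848

N=6 nodes, M=9 members, R=3 reactions → 2N=12, M+R=12
member 0 (0-1): L=3.3972, (cx,cy)=(0.2711,0.9626)
member 1 (0-2): L=1.7700, (cx,cy)=(1.0000,0.0000)
member 2 (1-2): L=3.3784, (cx,cy)=(0.2513,-0.9679)
member 3 (1-3): L=1.9147, (cx,cy)=(0.9302,0.3672)
member 4 (2-3): L=4.0809, (cx,cy)=(0.2284,0.9736)
member 5 (2-4): L=1.7370, (cx,cy)=(1.0000,0.0000)
member 6 (3-4): L=4.0537, (cx,cy)=(0.1986,-0.9801)
member 7 (3-5): L=1.6830, (cx,cy)=(0.9495,-0.3137)
member 8 (4-5): L=3.5351, (cx,cy)=(0.2243,0.9745)
solve A·x = −loads:
  F[0-1] = -594.1122 N (compression)
  F[0-2] = -42.4941 N (compression)
  F[1-2] = +476.3237 N (tension)
  F[1-3] = -301.8477 N (compression)
  F[2-3] = +712.3793 N (tension)
  F[2-4] = +118.0708 N (tension)
  F[3-4] = -594.5685 N (compression)
  F[3-5] = +0.0000 N (tension)
  F[4-5] = -0.0000 N (compression)
  Rx@0 = +203.5600 N
  Ry@0 = +571.8628 N
  Ry@4 = +582.7272 N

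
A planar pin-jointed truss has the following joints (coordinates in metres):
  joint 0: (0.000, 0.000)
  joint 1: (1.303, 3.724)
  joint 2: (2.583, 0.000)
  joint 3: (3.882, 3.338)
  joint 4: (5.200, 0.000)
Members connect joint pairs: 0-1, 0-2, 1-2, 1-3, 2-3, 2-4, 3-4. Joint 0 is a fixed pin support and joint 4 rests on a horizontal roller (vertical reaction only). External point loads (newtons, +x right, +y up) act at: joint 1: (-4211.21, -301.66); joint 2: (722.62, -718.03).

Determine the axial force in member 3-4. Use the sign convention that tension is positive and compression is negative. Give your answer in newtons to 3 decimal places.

2777.725

N=5 nodes, M=7 members, R=3 reactions → 2N=10, M+R=10
member 0 (0-1): L=3.9454, (cx,cy)=(0.3303,0.9439)
member 1 (0-2): L=2.5830, (cx,cy)=(1.0000,0.0000)
member 2 (1-2): L=3.9378, (cx,cy)=(0.3251,-0.9457)
member 3 (1-3): L=2.6077, (cx,cy)=(0.9890,-0.1480)
member 4 (2-3): L=3.5818, (cx,cy)=(0.3627,0.9319)
member 5 (2-4): L=2.6170, (cx,cy)=(1.0000,0.0000)
member 6 (3-4): L=3.5888, (cx,cy)=(0.3673,-0.9301)
solve A·x = −loads:
  F[0-1] = -3817.5081 N (compression)
  F[0-2] = -2227.8194 N (compression)
  F[1-2] = +3188.3034 N (tension)
  F[1-3] = +1935.3971 N (tension)
  F[2-3] = -2464.9486 N (compression)
  F[2-4] = -1020.1342 N (compression)
  F[3-4] = +2777.7246 N (tension)
  Rx@0 = +3488.5900 N
  Ry@0 = +3603.3076 N
  Ry@4 = -2583.6176 N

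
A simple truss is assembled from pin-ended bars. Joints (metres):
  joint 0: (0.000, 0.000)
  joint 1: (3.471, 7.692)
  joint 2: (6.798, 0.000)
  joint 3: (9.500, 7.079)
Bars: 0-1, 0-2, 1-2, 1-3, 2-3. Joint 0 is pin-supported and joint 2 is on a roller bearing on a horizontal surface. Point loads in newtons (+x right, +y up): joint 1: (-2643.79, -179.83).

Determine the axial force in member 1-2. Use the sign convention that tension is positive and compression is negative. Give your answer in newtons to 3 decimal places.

N=4 nodes, M=5 members, R=3 reactions → 2N=8, M+R=8
member 0 (0-1): L=8.4389, (cx,cy)=(0.4113,0.9115)
member 1 (0-2): L=6.7980, (cx,cy)=(1.0000,0.0000)
member 2 (1-2): L=8.3807, (cx,cy)=(0.3970,-0.9178)
member 3 (1-3): L=6.0601, (cx,cy)=(0.9949,-0.1012)
member 4 (2-3): L=7.5771, (cx,cy)=(0.3566,0.9343)
solve A·x = −loads:
  F[0-1] = -3378.4960 N (compression)
  F[0-2] = -1254.1792 N (compression)
  F[1-2] = +3159.2648 N (tension)
  F[1-3] = -0.0000 N (compression)
  F[2-3] = +0.0000 N (tension)
  Rx@0 = +2643.7900 N
  Ry@0 = +3079.4832 N
  Ry@2 = -2899.6532 N

3159.265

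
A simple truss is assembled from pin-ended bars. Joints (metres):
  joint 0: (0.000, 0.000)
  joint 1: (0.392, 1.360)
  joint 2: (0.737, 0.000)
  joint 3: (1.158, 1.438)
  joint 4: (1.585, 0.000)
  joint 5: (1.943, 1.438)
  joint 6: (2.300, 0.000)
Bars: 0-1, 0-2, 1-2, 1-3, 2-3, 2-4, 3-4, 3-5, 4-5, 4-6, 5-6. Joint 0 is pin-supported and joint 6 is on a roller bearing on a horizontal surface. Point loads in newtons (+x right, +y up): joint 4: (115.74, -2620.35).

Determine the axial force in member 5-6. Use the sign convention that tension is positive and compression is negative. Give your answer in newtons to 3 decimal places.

-1860.579

N=7 nodes, M=11 members, R=3 reactions → 2N=14, M+R=14
member 0 (0-1): L=1.4154, (cx,cy)=(0.2770,0.9609)
member 1 (0-2): L=0.7370, (cx,cy)=(1.0000,0.0000)
member 2 (1-2): L=1.4031, (cx,cy)=(0.2459,-0.9693)
member 3 (1-3): L=0.7700, (cx,cy)=(0.9949,0.1013)
member 4 (2-3): L=1.4984, (cx,cy)=(0.2810,0.9597)
member 5 (2-4): L=0.8480, (cx,cy)=(1.0000,0.0000)
member 6 (3-4): L=1.5001, (cx,cy)=(0.2847,-0.9586)
member 7 (3-5): L=0.7850, (cx,cy)=(1.0000,0.0000)
member 8 (4-5): L=1.4819, (cx,cy)=(0.2416,0.9704)
member 9 (4-6): L=0.7150, (cx,cy)=(1.0000,0.0000)
member 10 (5-6): L=1.4817, (cx,cy)=(0.2409,-0.9705)
solve A·x = −loads:
  F[0-1] = -847.7498 N (compression)
  F[0-2] = +350.5327 N (tension)
  F[1-2] = +795.1822 N (tension)
  F[1-3] = -432.5438 N (compression)
  F[2-3] = -803.1221 N (compression)
  F[2-4] = +771.7148 N (tension)
  F[3-4] = +849.7410 N (tension)
  F[3-5] = -897.8585 N (compression)
  F[4-5] = +1860.8819 N (tension)
  F[4-6] = +448.3014 N (tension)
  F[5-6] = -1860.5789 N (compression)
  Rx@0 = -115.7400 N
  Ry@0 = +814.5871 N
  Ry@6 = +1805.7629 N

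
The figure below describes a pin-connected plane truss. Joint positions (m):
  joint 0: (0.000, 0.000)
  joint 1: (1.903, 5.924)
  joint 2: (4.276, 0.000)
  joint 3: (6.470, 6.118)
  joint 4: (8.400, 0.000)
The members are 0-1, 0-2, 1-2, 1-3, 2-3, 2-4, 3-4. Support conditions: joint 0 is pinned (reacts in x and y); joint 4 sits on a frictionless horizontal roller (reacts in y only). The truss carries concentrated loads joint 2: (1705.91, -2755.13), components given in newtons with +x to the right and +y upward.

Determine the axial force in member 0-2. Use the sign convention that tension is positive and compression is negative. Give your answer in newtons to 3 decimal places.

2140.425

N=5 nodes, M=7 members, R=3 reactions → 2N=10, M+R=10
member 0 (0-1): L=6.2222, (cx,cy)=(0.3058,0.9521)
member 1 (0-2): L=4.2760, (cx,cy)=(1.0000,0.0000)
member 2 (1-2): L=6.3816, (cx,cy)=(0.3718,-0.9283)
member 3 (1-3): L=4.5711, (cx,cy)=(0.9991,0.0424)
member 4 (2-3): L=6.4995, (cx,cy)=(0.3376,0.9413)
member 5 (2-4): L=4.1240, (cx,cy)=(1.0000,0.0000)
member 6 (3-4): L=6.4152, (cx,cy)=(0.3008,-0.9537)
solve A·x = −loads:
  F[0-1] = -1420.7154 N (compression)
  F[0-2] = +2140.4254 N (tension)
  F[1-2] = +1413.1937 N (tension)
  F[1-3] = -960.8772 N (compression)
  F[2-3] = +1533.2715 N (tension)
  F[2-4] = +442.4338 N (tension)
  F[3-4] = -1470.6232 N (compression)
  Rx@0 = -1705.9100 N
  Ry@0 = +1352.6376 N
  Ry@4 = +1402.4924 N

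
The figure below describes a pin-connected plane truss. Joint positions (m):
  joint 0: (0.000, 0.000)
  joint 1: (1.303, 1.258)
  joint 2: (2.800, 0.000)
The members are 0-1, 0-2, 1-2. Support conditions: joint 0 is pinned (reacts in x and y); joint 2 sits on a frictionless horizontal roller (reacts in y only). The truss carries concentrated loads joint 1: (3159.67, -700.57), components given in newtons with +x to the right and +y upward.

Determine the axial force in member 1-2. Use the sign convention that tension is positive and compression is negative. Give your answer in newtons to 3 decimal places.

-2713.321

N=3 nodes, M=3 members, R=3 reactions → 2N=6, M+R=6
member 0 (0-1): L=1.8112, (cx,cy)=(0.7194,0.6946)
member 1 (0-2): L=2.8000, (cx,cy)=(1.0000,0.0000)
member 2 (1-2): L=1.9554, (cx,cy)=(0.7656,-0.6433)
solve A·x = −loads:
  F[0-1] = +1504.5749 N (tension)
  F[0-2] = +2077.2480 N (tension)
  F[1-2] = -2713.3214 N (compression)
  Rx@0 = -3159.6700 N
  Ry@0 = -1045.0398 N
  Ry@2 = +1745.6098 N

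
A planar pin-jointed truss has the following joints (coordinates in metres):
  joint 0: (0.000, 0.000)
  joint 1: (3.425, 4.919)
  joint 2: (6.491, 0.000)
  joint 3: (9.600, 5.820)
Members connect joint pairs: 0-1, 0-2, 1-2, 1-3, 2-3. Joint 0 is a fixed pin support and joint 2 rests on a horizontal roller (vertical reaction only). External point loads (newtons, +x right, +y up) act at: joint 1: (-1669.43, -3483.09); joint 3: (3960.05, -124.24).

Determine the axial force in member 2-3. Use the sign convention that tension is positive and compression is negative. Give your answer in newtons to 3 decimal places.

-863.230

N=4 nodes, M=5 members, R=3 reactions → 2N=8, M+R=8
member 0 (0-1): L=5.9939, (cx,cy)=(0.5714,0.8207)
member 1 (0-2): L=6.4910, (cx,cy)=(1.0000,0.0000)
member 2 (1-2): L=5.7963, (cx,cy)=(0.5290,-0.8486)
member 3 (1-3): L=6.2404, (cx,cy)=(0.9895,0.1444)
member 4 (2-3): L=6.5984, (cx,cy)=(0.4712,0.8820)
solve A·x = −loads:
  F[0-1] = +852.7754 N (tension)
  F[0-2] = +1803.3343 N (tension)
  F[1-2] = -4178.1446 N (compression)
  F[1-3] = +4413.0246 N (tension)
  F[2-3] = -863.2299 N (compression)
  Rx@0 = -2290.6200 N
  Ry@0 = -699.8418 N
  Ry@2 = +4307.1718 N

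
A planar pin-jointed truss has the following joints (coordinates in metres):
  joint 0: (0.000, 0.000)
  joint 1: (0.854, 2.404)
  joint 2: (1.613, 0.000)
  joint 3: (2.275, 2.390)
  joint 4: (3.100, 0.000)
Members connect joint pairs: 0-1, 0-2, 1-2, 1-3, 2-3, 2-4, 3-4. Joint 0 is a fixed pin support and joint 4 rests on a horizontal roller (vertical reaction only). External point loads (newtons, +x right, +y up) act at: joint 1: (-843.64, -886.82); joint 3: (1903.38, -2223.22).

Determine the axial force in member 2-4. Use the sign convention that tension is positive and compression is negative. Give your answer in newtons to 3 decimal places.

928.238

N=5 nodes, M=7 members, R=3 reactions → 2N=10, M+R=10
member 0 (0-1): L=2.5512, (cx,cy)=(0.3347,0.9423)
member 1 (0-2): L=1.6130, (cx,cy)=(1.0000,0.0000)
member 2 (1-2): L=2.5210, (cx,cy)=(0.3011,-0.9536)
member 3 (1-3): L=1.4211, (cx,cy)=(1.0000,-0.0099)
member 4 (2-3): L=2.4800, (cx,cy)=(0.2669,0.9637)
member 5 (2-4): L=1.4870, (cx,cy)=(1.0000,0.0000)
member 6 (3-4): L=2.5284, (cx,cy)=(0.3263,-0.9453)
solve A·x = −loads:
  F[0-1] = -446.7365 N (compression)
  F[0-2] = +1209.2836 N (tension)
  F[1-2] = -497.2416 N (compression)
  F[1-3] = +843.8441 N (tension)
  F[2-3] = +492.0234 N (tension)
  F[2-4] = +928.2377 N (tension)
  F[3-4] = -2844.7774 N (compression)
  Rx@0 = -1059.7400 N
  Ry@0 = +420.9634 N
  Ry@4 = +2689.0766 N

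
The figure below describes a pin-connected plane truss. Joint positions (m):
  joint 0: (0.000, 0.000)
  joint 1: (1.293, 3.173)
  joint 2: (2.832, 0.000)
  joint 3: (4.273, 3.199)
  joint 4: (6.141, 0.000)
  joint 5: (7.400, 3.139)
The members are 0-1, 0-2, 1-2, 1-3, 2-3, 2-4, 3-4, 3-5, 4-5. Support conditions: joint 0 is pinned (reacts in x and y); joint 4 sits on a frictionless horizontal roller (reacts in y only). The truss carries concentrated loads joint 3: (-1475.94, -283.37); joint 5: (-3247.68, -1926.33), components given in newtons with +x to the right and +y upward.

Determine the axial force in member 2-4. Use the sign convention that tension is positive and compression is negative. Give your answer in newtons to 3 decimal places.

N=6 nodes, M=9 members, R=3 reactions → 2N=12, M+R=12
member 0 (0-1): L=3.4263, (cx,cy)=(0.3774,0.9261)
member 1 (0-2): L=2.8320, (cx,cy)=(1.0000,0.0000)
member 2 (1-2): L=3.5265, (cx,cy)=(0.4364,-0.8998)
member 3 (1-3): L=2.9801, (cx,cy)=(1.0000,0.0087)
member 4 (2-3): L=3.5086, (cx,cy)=(0.4107,0.9118)
member 5 (2-4): L=3.3090, (cx,cy)=(1.0000,0.0000)
member 6 (3-4): L=3.7045, (cx,cy)=(0.5043,-0.8636)
member 7 (3-5): L=3.1276, (cx,cy)=(0.9998,-0.0192)
member 8 (4-5): L=3.3821, (cx,cy)=(0.3723,0.9281)
solve A·x = −loads:
  F[0-1] = -2289.4681 N (compression)
  F[0-2] = -3859.6410 N (compression)
  F[1-2] = +2338.1484 N (tension)
  F[1-3] = -1884.4320 N (compression)
  F[2-3] = -2307.3324 N (compression)
  F[2-4] = -1891.6191 N (compression)
  F[3-4] = +2181.6223 N (tension)
  F[3-5] = -2456.6113 N (compression)
  F[4-5] = -2126.2742 N (compression)
  Rx@0 = +4723.6200 N
  Ry@0 = +2120.1898 N
  Ry@4 = +89.5102 N

-1891.619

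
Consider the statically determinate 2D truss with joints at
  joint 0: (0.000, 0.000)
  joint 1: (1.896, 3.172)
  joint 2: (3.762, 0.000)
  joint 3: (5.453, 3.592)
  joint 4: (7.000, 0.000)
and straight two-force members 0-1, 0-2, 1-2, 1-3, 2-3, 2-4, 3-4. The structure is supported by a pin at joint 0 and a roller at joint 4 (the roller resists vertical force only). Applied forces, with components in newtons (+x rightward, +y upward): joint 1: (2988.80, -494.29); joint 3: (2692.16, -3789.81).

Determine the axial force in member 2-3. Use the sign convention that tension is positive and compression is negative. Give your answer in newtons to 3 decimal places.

N=5 nodes, M=7 members, R=3 reactions → 2N=10, M+R=10
member 0 (0-1): L=3.6955, (cx,cy)=(0.5131,0.8584)
member 1 (0-2): L=3.7620, (cx,cy)=(1.0000,0.0000)
member 2 (1-2): L=3.6802, (cx,cy)=(0.5070,-0.8619)
member 3 (1-3): L=3.5817, (cx,cy)=(0.9931,0.1173)
member 4 (2-3): L=3.9701, (cx,cy)=(0.4259,0.9048)
member 5 (2-4): L=3.2380, (cx,cy)=(1.0000,0.0000)
member 6 (3-4): L=3.9110, (cx,cy)=(0.3956,-0.9184)
solve A·x = −loads:
  F[0-1] = +1791.6441 N (tension)
  F[0-2] = +4761.7347 N (tension)
  F[1-2] = -2469.6710 N (compression)
  F[1-3] = -823.0212 N (compression)
  F[2-3] = +2352.7445 N (tension)
  F[2-4] = +2507.3976 N (tension)
  F[3-4] = -6338.9479 N (compression)
  Rx@0 = -5680.9600 N
  Ry@0 = -1537.8600 N
  Ry@4 = +5821.9600 N

2352.744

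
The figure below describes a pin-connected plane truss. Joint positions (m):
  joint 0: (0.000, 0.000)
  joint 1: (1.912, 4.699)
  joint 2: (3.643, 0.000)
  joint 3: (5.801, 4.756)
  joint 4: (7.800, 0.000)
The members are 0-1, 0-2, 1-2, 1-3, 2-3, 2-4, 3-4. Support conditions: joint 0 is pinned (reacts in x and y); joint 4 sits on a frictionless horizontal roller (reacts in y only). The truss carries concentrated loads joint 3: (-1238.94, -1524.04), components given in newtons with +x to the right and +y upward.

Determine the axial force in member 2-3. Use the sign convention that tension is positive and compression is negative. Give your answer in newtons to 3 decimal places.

N=5 nodes, M=7 members, R=3 reactions → 2N=10, M+R=10
member 0 (0-1): L=5.0731, (cx,cy)=(0.3769,0.9263)
member 1 (0-2): L=3.6430, (cx,cy)=(1.0000,0.0000)
member 2 (1-2): L=5.0077, (cx,cy)=(0.3457,-0.9384)
member 3 (1-3): L=3.8894, (cx,cy)=(0.9999,0.0147)
member 4 (2-3): L=5.2227, (cx,cy)=(0.4132,0.9106)
member 5 (2-4): L=4.1570, (cx,cy)=(1.0000,0.0000)
member 6 (3-4): L=5.1590, (cx,cy)=(0.3875,-0.9219)
solve A·x = −loads:
  F[0-1] = -1237.2576 N (compression)
  F[0-2] = -772.6302 N (compression)
  F[1-2] = +1207.5019 N (tension)
  F[1-3] = -883.7999 N (compression)
  F[2-3] = -1244.2519 N (compression)
  F[2-4] = +158.8861 N (tension)
  F[3-4] = -410.0537 N (compression)
  Rx@0 = +1238.9400 N
  Ry@0 = +1146.0198 N
  Ry@4 = +378.0202 N

-1244.252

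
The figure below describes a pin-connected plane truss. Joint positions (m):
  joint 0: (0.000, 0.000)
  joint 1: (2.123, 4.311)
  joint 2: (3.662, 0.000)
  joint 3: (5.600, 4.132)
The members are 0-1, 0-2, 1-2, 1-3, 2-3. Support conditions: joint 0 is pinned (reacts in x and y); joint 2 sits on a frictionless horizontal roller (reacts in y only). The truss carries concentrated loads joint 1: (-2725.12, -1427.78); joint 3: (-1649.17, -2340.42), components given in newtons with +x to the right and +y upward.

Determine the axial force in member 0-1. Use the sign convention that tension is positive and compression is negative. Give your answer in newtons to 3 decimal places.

N=4 nodes, M=5 members, R=3 reactions → 2N=8, M+R=8
member 0 (0-1): L=4.8054, (cx,cy)=(0.4418,0.8971)
member 1 (0-2): L=3.6620, (cx,cy)=(1.0000,0.0000)
member 2 (1-2): L=4.5775, (cx,cy)=(0.3362,-0.9418)
member 3 (1-3): L=3.4816, (cx,cy)=(0.9987,-0.0514)
member 4 (2-3): L=4.5639, (cx,cy)=(0.4246,0.9054)
solve A·x = −loads:
  F[0-1] = -4938.4477 N (compression)
  F[0-2] = -2192.5093 N (compression)
  F[1-2] = +3217.6103 N (tension)
  F[1-3] = -539.1724 N (compression)
  F[2-3] = -2615.6773 N (compression)
  Rx@0 = +4374.2900 N
  Ry@0 = +4430.3611 N
  Ry@2 = -662.1611 N

-4938.448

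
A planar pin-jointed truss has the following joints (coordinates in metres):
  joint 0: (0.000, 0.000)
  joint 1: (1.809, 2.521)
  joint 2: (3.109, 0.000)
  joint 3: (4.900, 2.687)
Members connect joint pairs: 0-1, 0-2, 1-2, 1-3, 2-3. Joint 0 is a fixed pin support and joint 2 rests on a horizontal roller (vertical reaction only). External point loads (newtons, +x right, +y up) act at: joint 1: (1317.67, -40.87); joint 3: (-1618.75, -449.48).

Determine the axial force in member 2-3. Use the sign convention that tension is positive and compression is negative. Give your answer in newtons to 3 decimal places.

N=4 nodes, M=5 members, R=3 reactions → 2N=8, M+R=8
member 0 (0-1): L=3.1029, (cx,cy)=(0.5830,0.8125)
member 1 (0-2): L=3.1090, (cx,cy)=(1.0000,0.0000)
member 2 (1-2): L=2.8364, (cx,cy)=(0.4583,-0.8888)
member 3 (1-3): L=3.0955, (cx,cy)=(0.9986,0.0536)
member 4 (2-3): L=3.2292, (cx,cy)=(0.5546,0.8321)
solve A·x = −loads:
  F[0-1] = -109.2048 N (compression)
  F[0-2] = -237.4130 N (compression)
  F[1-2] = -28.8244 N (compression)
  F[1-3] = -1370.0977 N (compression)
  F[2-3] = -451.8768 N (compression)
  Rx@0 = +301.0800 N
  Ry@0 = +88.7255 N
  Ry@2 = +401.6245 N

-451.877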